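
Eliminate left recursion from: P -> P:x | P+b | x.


Left-recursive alternatives: P:x, P+b; non-recursive: x
Introduce P': P -> xP', P' -> :xP' | +bP' | ε


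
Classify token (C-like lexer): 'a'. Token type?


Pattern: letter/underscore followed by alphanumerics, not a keyword
Type: IDENTIFIER


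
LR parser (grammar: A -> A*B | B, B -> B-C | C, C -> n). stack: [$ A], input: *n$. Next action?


shift '*' to continue A -> A*B
Action: shift


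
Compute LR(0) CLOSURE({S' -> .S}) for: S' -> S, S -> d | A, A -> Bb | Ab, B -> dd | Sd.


Start: S' -> .S
For each item with dot before a nonterminal B, add B -> .γ for every B-production
Closure: [S' -> .S, S -> .d, S -> .A, A -> .Bb, A -> .Ab, B -> .dd, B -> .Sd]


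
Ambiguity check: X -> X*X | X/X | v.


'v*v/v' has two parse trees (no precedence encoded between * and /)
Ambiguous


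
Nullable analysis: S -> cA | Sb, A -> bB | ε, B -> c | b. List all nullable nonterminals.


A nonterminal is nullable iff some alternative derives ε (directly, or every symbol in it is nullable)
Nullable: {A}


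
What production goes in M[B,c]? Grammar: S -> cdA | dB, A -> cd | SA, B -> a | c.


For [B, c]: 'c' ∈ FIRST(c)
Entry: B -> c


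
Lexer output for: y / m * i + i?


Scan left to right, longest-match per lexeme
Tokens: ID(y), OP(/), ID(m), OP(*), ID(i), OP(+), ID(i)


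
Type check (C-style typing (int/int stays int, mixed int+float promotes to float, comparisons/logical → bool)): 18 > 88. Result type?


Operand types: int > int
Rule: comparison yields bool
Result type: bool


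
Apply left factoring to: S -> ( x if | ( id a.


Common prefix: '('
Factored: S -> ( S', S' -> x if | id a


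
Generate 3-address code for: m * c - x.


Break into single-operator statements:
t1 = m * c
t2 = t1 - x


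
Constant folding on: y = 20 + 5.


20 + 5 = 25 at compile time
Optimized: y = 25


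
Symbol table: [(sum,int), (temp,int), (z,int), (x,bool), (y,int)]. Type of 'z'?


Lookup 'z' → type int


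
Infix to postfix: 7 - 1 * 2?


* has higher precedence, evaluate 1*2 first
Postfix: 7 1 2 * -


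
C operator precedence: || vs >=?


'>=' is relational (level 7); '||' is logical OR (level 1)
Higher level binds tighter
'>=' has higher precedence than '||'


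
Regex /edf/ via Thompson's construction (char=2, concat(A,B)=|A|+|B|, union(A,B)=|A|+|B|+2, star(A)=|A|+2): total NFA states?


Syntax tree has 3 char leaf(s), 0 union(s), 0 star(s)
chars contribute 3×2 = 6; each union adds +2; each star adds +2
Total: 6 + 0 + 0 = 6 states


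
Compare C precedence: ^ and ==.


'==' is equality (level 6); '^' is bitwise XOR (level 4)
Higher level binds tighter
'==' has higher precedence than '^'


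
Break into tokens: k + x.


Scan left to right, longest-match per lexeme
Tokens: ID(k), OP(+), ID(x)


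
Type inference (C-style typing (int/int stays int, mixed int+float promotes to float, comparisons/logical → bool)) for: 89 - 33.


Operand types: int - int
Rule: mixed int/float promotes to float; int/int stays int
Result type: int


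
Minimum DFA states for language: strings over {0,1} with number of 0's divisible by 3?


Track (count of 0) mod 3: states 0..2, accept at 0
Minimal DFA: 3 states


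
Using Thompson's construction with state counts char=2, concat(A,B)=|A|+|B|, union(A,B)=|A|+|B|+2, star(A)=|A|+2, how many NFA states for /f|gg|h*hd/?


Syntax tree has 6 char leaf(s), 2 union(s), 1 star(s)
chars contribute 6×2 = 12; each union adds +2; each star adds +2
Total: 12 + 4 + 2 = 18 states


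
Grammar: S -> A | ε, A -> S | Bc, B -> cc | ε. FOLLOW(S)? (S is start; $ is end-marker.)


$ ∈ FOLLOW(S). For each A -> αBβ: add FIRST(β)\{ε} to FOLLOW(B); if β nullable, add FOLLOW(A).
FOLLOW(S) = {$}


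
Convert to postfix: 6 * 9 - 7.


Left to right (same or higher precedence on left)
Postfix: 6 9 * 7 -


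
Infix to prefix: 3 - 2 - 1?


left-to-right (same/higher precedence on left): tree is (- (- 3 2) 1)
Prefix: - - 3 2 1


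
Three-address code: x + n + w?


Break into single-operator statements:
t1 = x + n
t2 = t1 + w


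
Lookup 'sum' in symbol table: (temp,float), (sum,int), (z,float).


Lookup 'sum' → type int


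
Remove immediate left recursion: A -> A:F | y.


Left-recursive alternatives: A:F; non-recursive: y
Introduce A': A -> yA', A' -> :FA' | ε


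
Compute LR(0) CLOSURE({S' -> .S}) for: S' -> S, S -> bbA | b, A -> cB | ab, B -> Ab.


Start: S' -> .S
For each item with dot before a nonterminal B, add B -> .γ for every B-production
Closure: [S' -> .S, S -> .bbA, S -> .b]


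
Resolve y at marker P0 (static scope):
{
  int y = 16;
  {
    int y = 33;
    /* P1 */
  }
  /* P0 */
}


y declared in the same block as P0
y = 16


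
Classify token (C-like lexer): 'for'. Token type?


Pattern: reserved word
Type: KEYWORD


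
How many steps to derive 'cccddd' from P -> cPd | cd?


Derivation: P => cPd => ccPdd => cccddd
Steps: 3


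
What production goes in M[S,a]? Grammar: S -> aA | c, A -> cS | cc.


For [S, a]: 'a' ∈ FIRST(aA)
Entry: S -> aA


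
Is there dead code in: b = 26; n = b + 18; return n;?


b is read by n's definition; n is returned
No dead code


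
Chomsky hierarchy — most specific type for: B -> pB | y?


Right-linear: every RHS is a terminal or a terminal followed by one nonterminal
Classification: Type 3 (Regular)


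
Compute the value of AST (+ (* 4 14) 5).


Evaluate inner: (* 4 14) = 56
Evaluate root: (+ 56 5) = 61
Result: 61


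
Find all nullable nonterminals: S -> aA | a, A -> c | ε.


A nonterminal is nullable iff some alternative derives ε (directly, or every symbol in it is nullable)
Nullable: {A}


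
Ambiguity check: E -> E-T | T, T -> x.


precedence layered via separate nonterminal T: deterministic
Unambiguous


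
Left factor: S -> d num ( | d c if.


Common prefix: 'd'
Factored: S -> d S', S' -> num ( | c if


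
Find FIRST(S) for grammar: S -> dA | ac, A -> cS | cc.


Per alternative of S: FIRST(dA) = {d}; FIRST(ac) = {a}
FIRST(S) = {a, d}


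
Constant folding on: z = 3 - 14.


3 - 14 = -11 at compile time
Optimized: z = -11


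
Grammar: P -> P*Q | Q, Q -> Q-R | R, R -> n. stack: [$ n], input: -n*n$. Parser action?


'n' on top is the handle for R -> n
Action: reduce (R -> n)


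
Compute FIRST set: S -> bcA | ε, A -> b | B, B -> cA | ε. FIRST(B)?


Per alternative of B: FIRST(cA) = {c}; FIRST(ε) = {ε}
FIRST(B) = {c, ε}


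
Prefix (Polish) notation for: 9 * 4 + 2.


left-to-right (same/higher precedence on left): tree is (+ (* 9 4) 2)
Prefix: + * 9 4 2


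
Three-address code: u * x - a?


Break into single-operator statements:
t1 = u * x
t2 = t1 - a


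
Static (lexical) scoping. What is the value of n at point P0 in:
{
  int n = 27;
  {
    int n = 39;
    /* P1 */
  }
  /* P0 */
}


n declared in the same block as P0
n = 27


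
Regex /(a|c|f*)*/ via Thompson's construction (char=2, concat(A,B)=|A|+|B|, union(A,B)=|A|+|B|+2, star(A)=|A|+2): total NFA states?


Syntax tree has 3 char leaf(s), 2 union(s), 2 star(s)
chars contribute 3×2 = 6; each union adds +2; each star adds +2
Total: 6 + 4 + 4 = 14 states


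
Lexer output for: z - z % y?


Scan left to right, longest-match per lexeme
Tokens: ID(z), OP(-), ID(z), OP(%), ID(y)


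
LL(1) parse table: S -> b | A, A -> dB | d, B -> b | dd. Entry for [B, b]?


For [B, b]: 'b' ∈ FIRST(b)
Entry: B -> b


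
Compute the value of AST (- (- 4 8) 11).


Evaluate inner: (- 4 8) = -4
Evaluate root: (- -4 11) = -15
Result: -15


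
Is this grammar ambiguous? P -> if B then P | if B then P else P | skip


dangling else: 'if B then if B then skip else skip' parses two ways
Ambiguous


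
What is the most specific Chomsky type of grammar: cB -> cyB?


LHS has context (more than one symbol) and |LHS| ≤ |RHS|
Classification: Type 1 (Context-Sensitive)


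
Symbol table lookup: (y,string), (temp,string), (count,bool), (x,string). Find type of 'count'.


Lookup 'count' → type bool


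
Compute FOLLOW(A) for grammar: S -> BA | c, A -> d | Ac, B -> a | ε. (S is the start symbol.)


$ ∈ FOLLOW(S). For each A -> αBβ: add FIRST(β)\{ε} to FOLLOW(B); if β nullable, add FOLLOW(A).
FOLLOW(A) = {$, c}


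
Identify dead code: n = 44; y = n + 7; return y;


n is read by y's definition; y is returned
No dead code


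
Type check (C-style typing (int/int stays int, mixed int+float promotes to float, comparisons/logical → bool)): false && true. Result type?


Operand types: bool && bool
Rule: logical operators take bool operands and yield bool
Result type: bool


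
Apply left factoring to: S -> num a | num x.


Common prefix: 'num'
Factored: S -> num S', S' -> a | x


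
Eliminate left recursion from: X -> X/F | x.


Left-recursive alternatives: X/F; non-recursive: x
Introduce X': X -> xX', X' -> /FX' | ε


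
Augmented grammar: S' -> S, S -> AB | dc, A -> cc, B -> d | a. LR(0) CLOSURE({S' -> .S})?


Start: S' -> .S
For each item with dot before a nonterminal B, add B -> .γ for every B-production
Closure: [S' -> .S, S -> .AB, S -> .dc, A -> .cc]


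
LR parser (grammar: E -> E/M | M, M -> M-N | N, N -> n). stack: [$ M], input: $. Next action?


lookahead ∉ {-} so M won't extend; reduce E -> M
Action: reduce (E -> M)


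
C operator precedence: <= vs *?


'*' is multiplicative (level 10); '<=' is relational (level 7)
Higher level binds tighter
'*' has higher precedence than '<='


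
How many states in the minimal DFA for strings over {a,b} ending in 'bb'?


Track the longest suffix of input matching a prefix of 'bb': 3 classes (prefixes of length 0..2)
Minimal DFA: 3 states


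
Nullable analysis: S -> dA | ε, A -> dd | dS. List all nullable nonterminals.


A nonterminal is nullable iff some alternative derives ε (directly, or every symbol in it is nullable)
Nullable: {S}


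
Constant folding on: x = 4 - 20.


4 - 20 = -16 at compile time
Optimized: x = -16


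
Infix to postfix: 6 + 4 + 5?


Left to right (same or higher precedence on left)
Postfix: 6 4 + 5 +


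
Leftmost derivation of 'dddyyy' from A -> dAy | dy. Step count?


Derivation: A => dAy => ddAyy => dddyyy
Steps: 3


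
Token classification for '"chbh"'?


Pattern: double-quoted sequence
Type: STRING_LITERAL


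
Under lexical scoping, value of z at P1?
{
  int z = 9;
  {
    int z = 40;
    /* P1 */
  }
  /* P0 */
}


z declared in the same block as P1
z = 40


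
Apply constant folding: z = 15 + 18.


15 + 18 = 33 at compile time
Optimized: z = 33


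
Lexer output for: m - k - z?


Scan left to right, longest-match per lexeme
Tokens: ID(m), OP(-), ID(k), OP(-), ID(z)


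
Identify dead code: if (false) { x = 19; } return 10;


condition is constant false, so the whole block is unreachable
Dead: 'if (false) { x = 19; }'


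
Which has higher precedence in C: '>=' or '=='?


'>=' is relational (level 7); '==' is equality (level 6)
Higher level binds tighter
'>=' has higher precedence than '=='


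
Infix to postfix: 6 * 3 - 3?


Left to right (same or higher precedence on left)
Postfix: 6 3 * 3 -


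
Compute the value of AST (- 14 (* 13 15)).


Evaluate inner: (* 13 15) = 195
Evaluate root: (- 14 195) = -181
Result: -181


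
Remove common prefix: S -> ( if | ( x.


Common prefix: '('
Factored: S -> ( S', S' -> if | x


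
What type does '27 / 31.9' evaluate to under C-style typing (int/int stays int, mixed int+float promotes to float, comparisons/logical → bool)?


Operand types: int / float
Rule: mixed int/float promotes to float; int/int stays int
Result type: float


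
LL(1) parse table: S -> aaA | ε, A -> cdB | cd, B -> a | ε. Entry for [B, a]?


For [B, a]: 'a' ∈ FIRST(a)
Entry: B -> a


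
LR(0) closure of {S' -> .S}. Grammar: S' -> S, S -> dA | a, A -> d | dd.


Start: S' -> .S
For each item with dot before a nonterminal B, add B -> .γ for every B-production
Closure: [S' -> .S, S -> .dA, S -> .a]


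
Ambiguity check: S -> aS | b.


right-linear, alternatives start with distinct terminals 'a' vs 'b': unique leftmost derivation
Unambiguous


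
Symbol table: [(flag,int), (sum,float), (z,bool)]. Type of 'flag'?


Lookup 'flag' → type int


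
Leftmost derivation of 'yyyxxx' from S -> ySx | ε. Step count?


Derivation: S => ySx => yySxx => yyySxxx => yyyxxx
Steps: 4


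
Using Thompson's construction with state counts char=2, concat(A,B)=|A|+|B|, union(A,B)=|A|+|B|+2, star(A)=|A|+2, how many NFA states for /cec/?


Syntax tree has 3 char leaf(s), 0 union(s), 0 star(s)
chars contribute 3×2 = 6; each union adds +2; each star adds +2
Total: 6 + 0 + 0 = 6 states


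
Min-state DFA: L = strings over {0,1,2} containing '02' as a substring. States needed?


KMP-style automaton: 2 progress states + 1 absorbing accept = 3
Minimal DFA: 3 states


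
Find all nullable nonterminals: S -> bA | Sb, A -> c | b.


A nonterminal is nullable iff some alternative derives ε (directly, or every symbol in it is nullable)
Nullable: {}


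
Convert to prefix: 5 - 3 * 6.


'*' binds tighter: tree is (- 5 (* 3 6))
Prefix: - 5 * 3 6


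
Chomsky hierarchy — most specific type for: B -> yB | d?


Right-linear: every RHS is a terminal or a terminal followed by one nonterminal
Classification: Type 3 (Regular)


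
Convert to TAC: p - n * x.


Break into single-operator statements:
t1 = n * x
t2 = p - t1


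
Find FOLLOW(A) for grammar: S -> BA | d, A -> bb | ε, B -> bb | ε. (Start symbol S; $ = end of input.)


$ ∈ FOLLOW(S). For each A -> αBβ: add FIRST(β)\{ε} to FOLLOW(B); if β nullable, add FOLLOW(A).
FOLLOW(A) = {$}


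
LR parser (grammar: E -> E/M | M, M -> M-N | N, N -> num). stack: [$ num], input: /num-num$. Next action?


'num' on top is the handle for N -> num
Action: reduce (N -> num)


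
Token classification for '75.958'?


Pattern: digits with a decimal point
Type: FLOAT_LITERAL


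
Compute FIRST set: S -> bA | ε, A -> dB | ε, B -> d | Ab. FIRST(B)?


Per alternative of B: FIRST(d) = {d}; FIRST(Ab) = {b, d}
FIRST(B) = {b, d}


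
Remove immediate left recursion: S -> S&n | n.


Left-recursive alternatives: S&n; non-recursive: n
Introduce S': S -> nS', S' -> &nS' | ε


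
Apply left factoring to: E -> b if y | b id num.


Common prefix: 'b'
Factored: E -> b E', E' -> if y | id num


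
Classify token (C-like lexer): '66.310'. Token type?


Pattern: digits with a decimal point
Type: FLOAT_LITERAL


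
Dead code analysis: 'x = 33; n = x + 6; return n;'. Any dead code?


x is read by n's definition; n is returned
No dead code


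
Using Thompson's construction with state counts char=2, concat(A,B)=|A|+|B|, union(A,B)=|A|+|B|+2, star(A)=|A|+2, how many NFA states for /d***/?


Syntax tree has 1 char leaf(s), 0 union(s), 3 star(s)
chars contribute 1×2 = 2; each union adds +2; each star adds +2
Total: 2 + 0 + 6 = 8 states


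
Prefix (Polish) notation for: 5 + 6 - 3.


left-to-right (same/higher precedence on left): tree is (- (+ 5 6) 3)
Prefix: - + 5 6 3


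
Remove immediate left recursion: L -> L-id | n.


Left-recursive alternatives: L-id; non-recursive: n
Introduce L': L -> nL', L' -> -idL' | ε


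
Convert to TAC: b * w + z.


Break into single-operator statements:
t1 = b * w
t2 = t1 + z


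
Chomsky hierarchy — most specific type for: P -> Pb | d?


Left-linear: every RHS is a terminal or one nonterminal followed by a terminal
Classification: Type 3 (Regular)


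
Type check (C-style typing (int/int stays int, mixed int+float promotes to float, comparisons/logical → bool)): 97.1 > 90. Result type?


Operand types: float > int
Rule: comparison yields bool
Result type: bool


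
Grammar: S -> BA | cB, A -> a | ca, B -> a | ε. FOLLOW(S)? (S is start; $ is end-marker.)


$ ∈ FOLLOW(S). For each A -> αBβ: add FIRST(β)\{ε} to FOLLOW(B); if β nullable, add FOLLOW(A).
FOLLOW(S) = {$}


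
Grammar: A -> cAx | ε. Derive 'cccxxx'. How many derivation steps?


Derivation: A => cAx => ccAxx => cccAxxx => cccxxx
Steps: 4


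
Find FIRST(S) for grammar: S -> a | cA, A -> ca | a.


Per alternative of S: FIRST(a) = {a}; FIRST(cA) = {c}
FIRST(S) = {a, c}


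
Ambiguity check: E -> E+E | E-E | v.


'v+v-v' has two parse trees (no precedence encoded between + and -)
Ambiguous


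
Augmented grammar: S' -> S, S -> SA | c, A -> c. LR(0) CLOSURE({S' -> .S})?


Start: S' -> .S
For each item with dot before a nonterminal B, add B -> .γ for every B-production
Closure: [S' -> .S, S -> .SA, S -> .c]


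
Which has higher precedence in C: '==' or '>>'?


'>>' is shift (level 8); '==' is equality (level 6)
Higher level binds tighter
'>>' has higher precedence than '=='


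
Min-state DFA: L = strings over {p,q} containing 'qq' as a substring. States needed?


KMP-style automaton: 2 progress states + 1 absorbing accept = 3
Minimal DFA: 3 states


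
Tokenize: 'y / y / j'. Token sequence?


Scan left to right, longest-match per lexeme
Tokens: ID(y), OP(/), ID(y), OP(/), ID(j)


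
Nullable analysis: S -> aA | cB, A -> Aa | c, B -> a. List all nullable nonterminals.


A nonterminal is nullable iff some alternative derives ε (directly, or every symbol in it is nullable)
Nullable: {}


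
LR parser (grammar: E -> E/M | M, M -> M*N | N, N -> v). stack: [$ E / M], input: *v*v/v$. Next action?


'*' can extend M; shift to build M -> M*N
Action: shift


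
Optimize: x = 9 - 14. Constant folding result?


9 - 14 = -5 at compile time
Optimized: x = -5


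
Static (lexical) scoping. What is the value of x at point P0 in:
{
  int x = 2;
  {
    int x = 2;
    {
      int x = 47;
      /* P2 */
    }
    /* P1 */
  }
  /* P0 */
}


x declared in the same block as P0
x = 2


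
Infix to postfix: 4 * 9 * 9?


Left to right (same or higher precedence on left)
Postfix: 4 9 * 9 *


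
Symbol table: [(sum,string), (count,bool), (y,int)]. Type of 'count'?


Lookup 'count' → type bool


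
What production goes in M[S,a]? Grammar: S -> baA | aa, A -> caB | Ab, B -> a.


For [S, a]: 'a' ∈ FIRST(aa)
Entry: S -> aa


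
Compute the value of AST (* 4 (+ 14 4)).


Evaluate inner: (+ 14 4) = 18
Evaluate root: (* 4 18) = 72
Result: 72


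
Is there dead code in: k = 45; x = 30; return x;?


k is assigned but never read
Dead: 'k = 45'


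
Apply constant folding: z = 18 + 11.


18 + 11 = 29 at compile time
Optimized: z = 29


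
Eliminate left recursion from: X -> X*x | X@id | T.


Left-recursive alternatives: X*x, X@id; non-recursive: T
Introduce X': X -> TX', X' -> *xX' | @idX' | ε


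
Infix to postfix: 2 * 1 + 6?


Left to right (same or higher precedence on left)
Postfix: 2 1 * 6 +


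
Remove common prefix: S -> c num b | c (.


Common prefix: 'c'
Factored: S -> c S', S' -> num b | (


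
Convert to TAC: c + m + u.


Break into single-operator statements:
t1 = c + m
t2 = t1 + u


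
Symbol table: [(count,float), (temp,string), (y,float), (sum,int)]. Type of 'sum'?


Lookup 'sum' → type int


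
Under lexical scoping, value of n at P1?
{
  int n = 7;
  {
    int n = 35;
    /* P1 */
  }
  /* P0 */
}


n declared in the same block as P1
n = 35


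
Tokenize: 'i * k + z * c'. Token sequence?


Scan left to right, longest-match per lexeme
Tokens: ID(i), OP(*), ID(k), OP(+), ID(z), OP(*), ID(c)


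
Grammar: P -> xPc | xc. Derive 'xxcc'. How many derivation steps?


Derivation: P => xPc => xxcc
Steps: 2


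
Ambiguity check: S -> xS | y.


right-linear, alternatives start with distinct terminals 'x' vs 'y': unique leftmost derivation
Unambiguous


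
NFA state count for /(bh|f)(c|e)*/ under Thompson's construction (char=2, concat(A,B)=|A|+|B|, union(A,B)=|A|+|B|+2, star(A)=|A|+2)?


Syntax tree has 5 char leaf(s), 2 union(s), 1 star(s)
chars contribute 5×2 = 10; each union adds +2; each star adds +2
Total: 10 + 4 + 2 = 16 states


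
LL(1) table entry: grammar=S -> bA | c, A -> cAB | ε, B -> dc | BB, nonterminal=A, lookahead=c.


For [A, c]: 'c' ∈ FIRST(cAB)
Entry: A -> cAB


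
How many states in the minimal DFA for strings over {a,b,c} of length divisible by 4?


Track length mod 4: states 0..3, accept at 0
Minimal DFA: 4 states


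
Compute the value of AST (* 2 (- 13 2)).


Evaluate inner: (- 13 2) = 11
Evaluate root: (* 2 11) = 22
Result: 22


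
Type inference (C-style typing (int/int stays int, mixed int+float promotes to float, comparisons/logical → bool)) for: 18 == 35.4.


Operand types: int == float
Rule: comparison yields bool
Result type: bool


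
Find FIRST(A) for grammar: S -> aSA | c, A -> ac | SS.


Per alternative of A: FIRST(ac) = {a}; FIRST(SS) = {a, c}
FIRST(A) = {a, c}


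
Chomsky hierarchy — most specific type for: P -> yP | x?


Right-linear: every RHS is a terminal or a terminal followed by one nonterminal
Classification: Type 3 (Regular)


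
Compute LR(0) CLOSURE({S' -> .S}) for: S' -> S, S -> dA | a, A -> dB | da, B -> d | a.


Start: S' -> .S
For each item with dot before a nonterminal B, add B -> .γ for every B-production
Closure: [S' -> .S, S -> .dA, S -> .a]


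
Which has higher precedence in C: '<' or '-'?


'-' is additive (level 9); '<' is relational (level 7)
Higher level binds tighter
'-' has higher precedence than '<'


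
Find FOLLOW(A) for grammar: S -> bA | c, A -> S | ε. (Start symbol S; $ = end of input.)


$ ∈ FOLLOW(S). For each A -> αBβ: add FIRST(β)\{ε} to FOLLOW(B); if β nullable, add FOLLOW(A).
FOLLOW(A) = {$}


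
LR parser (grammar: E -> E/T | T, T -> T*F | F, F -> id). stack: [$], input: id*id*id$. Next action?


no handle on stack; shift 'id'
Action: shift


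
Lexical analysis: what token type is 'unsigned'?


Pattern: reserved word
Type: KEYWORD


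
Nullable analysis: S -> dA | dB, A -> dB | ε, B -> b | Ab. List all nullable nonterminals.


A nonterminal is nullable iff some alternative derives ε (directly, or every symbol in it is nullable)
Nullable: {A}


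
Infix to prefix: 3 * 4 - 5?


left-to-right (same/higher precedence on left): tree is (- (* 3 4) 5)
Prefix: - * 3 4 5


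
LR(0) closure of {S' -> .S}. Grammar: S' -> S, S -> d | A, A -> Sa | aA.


Start: S' -> .S
For each item with dot before a nonterminal B, add B -> .γ for every B-production
Closure: [S' -> .S, S -> .d, S -> .A, A -> .Sa, A -> .aA]


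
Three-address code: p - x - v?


Break into single-operator statements:
t1 = p - x
t2 = t1 - v


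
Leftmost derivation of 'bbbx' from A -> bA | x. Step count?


Derivation: A => bA => bbA => bbbA => bbbx
Steps: 4


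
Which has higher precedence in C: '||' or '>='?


'>=' is relational (level 7); '||' is logical OR (level 1)
Higher level binds tighter
'>=' has higher precedence than '||'


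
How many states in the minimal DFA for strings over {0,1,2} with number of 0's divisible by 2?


Track (count of 0) mod 2: states 0..1, accept at 0
Minimal DFA: 2 states


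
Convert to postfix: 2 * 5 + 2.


Left to right (same or higher precedence on left)
Postfix: 2 5 * 2 +


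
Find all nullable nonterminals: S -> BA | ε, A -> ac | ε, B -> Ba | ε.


A nonterminal is nullable iff some alternative derives ε (directly, or every symbol in it is nullable)
Nullable: {A, B, S}


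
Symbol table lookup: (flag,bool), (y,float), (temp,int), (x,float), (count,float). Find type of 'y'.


Lookup 'y' → type float


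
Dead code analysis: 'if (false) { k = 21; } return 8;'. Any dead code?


condition is constant false, so the whole block is unreachable
Dead: 'if (false) { k = 21; }'


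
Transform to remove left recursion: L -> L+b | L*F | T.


Left-recursive alternatives: L+b, L*F; non-recursive: T
Introduce L': L -> TL', L' -> +bL' | *FL' | ε


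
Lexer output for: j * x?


Scan left to right, longest-match per lexeme
Tokens: ID(j), OP(*), ID(x)


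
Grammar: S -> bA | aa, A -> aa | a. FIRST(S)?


Per alternative of S: FIRST(bA) = {b}; FIRST(aa) = {a}
FIRST(S) = {a, b}


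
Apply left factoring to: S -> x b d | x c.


Common prefix: 'x'
Factored: S -> x S', S' -> b d | c


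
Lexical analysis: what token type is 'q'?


Pattern: letter/underscore followed by alphanumerics, not a keyword
Type: IDENTIFIER


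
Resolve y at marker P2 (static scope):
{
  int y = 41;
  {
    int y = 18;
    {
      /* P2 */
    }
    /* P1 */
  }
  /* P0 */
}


P2's block does not declare y; resolves to the enclosing declaration at depth 1
y = 18


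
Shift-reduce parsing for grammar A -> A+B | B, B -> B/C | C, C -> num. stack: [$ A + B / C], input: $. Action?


handle 'B/C' on top
Action: reduce (B -> B/C)


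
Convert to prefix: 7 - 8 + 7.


left-to-right (same/higher precedence on left): tree is (+ (- 7 8) 7)
Prefix: + - 7 8 7


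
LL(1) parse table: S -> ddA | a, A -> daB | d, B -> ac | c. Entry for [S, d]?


For [S, d]: 'd' ∈ FIRST(ddA)
Entry: S -> ddA


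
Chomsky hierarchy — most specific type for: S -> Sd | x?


Left-linear: every RHS is a terminal or one nonterminal followed by a terminal
Classification: Type 3 (Regular)


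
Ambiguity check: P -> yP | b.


right-linear, alternatives start with distinct terminals 'y' vs 'b': unique leftmost derivation
Unambiguous


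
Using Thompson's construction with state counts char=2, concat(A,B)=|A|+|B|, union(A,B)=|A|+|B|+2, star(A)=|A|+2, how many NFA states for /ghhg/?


Syntax tree has 4 char leaf(s), 0 union(s), 0 star(s)
chars contribute 4×2 = 8; each union adds +2; each star adds +2
Total: 8 + 0 + 0 = 8 states


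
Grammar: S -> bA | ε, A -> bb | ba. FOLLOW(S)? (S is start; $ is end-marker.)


$ ∈ FOLLOW(S). For each A -> αBβ: add FIRST(β)\{ε} to FOLLOW(B); if β nullable, add FOLLOW(A).
FOLLOW(S) = {$}


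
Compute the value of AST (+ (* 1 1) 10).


Evaluate inner: (* 1 1) = 1
Evaluate root: (+ 1 10) = 11
Result: 11


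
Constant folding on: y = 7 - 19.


7 - 19 = -12 at compile time
Optimized: y = -12


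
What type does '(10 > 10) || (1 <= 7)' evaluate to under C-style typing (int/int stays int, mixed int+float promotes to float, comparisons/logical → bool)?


Operand types: bool || bool
Rule: logical operators take bool operands and yield bool
Result type: bool


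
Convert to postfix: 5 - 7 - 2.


Left to right (same or higher precedence on left)
Postfix: 5 7 - 2 -


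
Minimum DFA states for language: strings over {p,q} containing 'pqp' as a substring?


KMP-style automaton: 3 progress states + 1 absorbing accept = 4
Minimal DFA: 4 states


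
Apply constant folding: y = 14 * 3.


14 * 3 = 42 at compile time
Optimized: y = 42


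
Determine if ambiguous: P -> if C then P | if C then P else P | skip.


dangling else: 'if C then if C then skip else skip' parses two ways
Ambiguous


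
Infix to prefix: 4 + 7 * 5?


'*' binds tighter: tree is (+ 4 (* 7 5))
Prefix: + 4 * 7 5


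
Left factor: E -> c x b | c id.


Common prefix: 'c'
Factored: E -> c E', E' -> x b | id


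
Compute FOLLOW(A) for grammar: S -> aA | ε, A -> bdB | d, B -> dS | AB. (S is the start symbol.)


$ ∈ FOLLOW(S). For each A -> αBβ: add FIRST(β)\{ε} to FOLLOW(B); if β nullable, add FOLLOW(A).
FOLLOW(A) = {$, b, d}


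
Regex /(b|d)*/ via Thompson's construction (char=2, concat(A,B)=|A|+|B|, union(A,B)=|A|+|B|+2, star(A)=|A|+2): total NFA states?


Syntax tree has 2 char leaf(s), 1 union(s), 1 star(s)
chars contribute 2×2 = 4; each union adds +2; each star adds +2
Total: 4 + 2 + 2 = 8 states


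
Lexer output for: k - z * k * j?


Scan left to right, longest-match per lexeme
Tokens: ID(k), OP(-), ID(z), OP(*), ID(k), OP(*), ID(j)


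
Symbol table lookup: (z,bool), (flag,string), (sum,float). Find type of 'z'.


Lookup 'z' → type bool


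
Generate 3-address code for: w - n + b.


Break into single-operator statements:
t1 = w - n
t2 = t1 + b


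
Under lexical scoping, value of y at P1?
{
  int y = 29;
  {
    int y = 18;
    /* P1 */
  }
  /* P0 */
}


y declared in the same block as P1
y = 18


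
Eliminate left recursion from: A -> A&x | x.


Left-recursive alternatives: A&x; non-recursive: x
Introduce A': A -> xA', A' -> &xA' | ε


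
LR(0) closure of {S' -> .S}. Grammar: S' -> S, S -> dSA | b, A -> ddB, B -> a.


Start: S' -> .S
For each item with dot before a nonterminal B, add B -> .γ for every B-production
Closure: [S' -> .S, S -> .dSA, S -> .b]


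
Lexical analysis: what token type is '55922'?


Pattern: digits only
Type: INTEGER_LITERAL


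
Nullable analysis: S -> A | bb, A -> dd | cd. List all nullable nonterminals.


A nonterminal is nullable iff some alternative derives ε (directly, or every symbol in it is nullable)
Nullable: {}


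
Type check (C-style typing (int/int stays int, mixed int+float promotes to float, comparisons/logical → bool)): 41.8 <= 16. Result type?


Operand types: float <= int
Rule: comparison yields bool
Result type: bool


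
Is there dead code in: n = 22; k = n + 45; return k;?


n is read by k's definition; k is returned
No dead code


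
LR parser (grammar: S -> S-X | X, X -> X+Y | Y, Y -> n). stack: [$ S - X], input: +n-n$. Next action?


'+' can extend X; shift to build X -> X+Y
Action: shift


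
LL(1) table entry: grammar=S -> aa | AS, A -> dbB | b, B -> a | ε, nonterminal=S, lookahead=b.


For [S, b]: 'b' ∈ FIRST(AS)
Entry: S -> AS


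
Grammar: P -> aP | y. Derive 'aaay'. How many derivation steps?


Derivation: P => aP => aaP => aaaP => aaay
Steps: 4


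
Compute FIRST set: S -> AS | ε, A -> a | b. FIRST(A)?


Per alternative of A: FIRST(a) = {a}; FIRST(b) = {b}
FIRST(A) = {a, b}


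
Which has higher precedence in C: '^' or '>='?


'>=' is relational (level 7); '^' is bitwise XOR (level 4)
Higher level binds tighter
'>=' has higher precedence than '^'


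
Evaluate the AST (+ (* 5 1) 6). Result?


Evaluate inner: (* 5 1) = 5
Evaluate root: (+ 5 6) = 11
Result: 11


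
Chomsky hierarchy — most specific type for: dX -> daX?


LHS has context (more than one symbol) and |LHS| ≤ |RHS|
Classification: Type 1 (Context-Sensitive)


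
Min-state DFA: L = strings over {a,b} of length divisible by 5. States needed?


Track length mod 5: states 0..4, accept at 0
Minimal DFA: 5 states


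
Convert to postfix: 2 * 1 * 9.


Left to right (same or higher precedence on left)
Postfix: 2 1 * 9 *


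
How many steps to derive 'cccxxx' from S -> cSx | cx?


Derivation: S => cSx => ccSxx => cccxxx
Steps: 3


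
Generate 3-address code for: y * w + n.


Break into single-operator statements:
t1 = y * w
t2 = t1 + n


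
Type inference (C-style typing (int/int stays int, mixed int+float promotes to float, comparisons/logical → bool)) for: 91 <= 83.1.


Operand types: int <= float
Rule: comparison yields bool
Result type: bool


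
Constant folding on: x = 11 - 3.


11 - 3 = 8 at compile time
Optimized: x = 8


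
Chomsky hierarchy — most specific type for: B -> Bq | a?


Left-linear: every RHS is a terminal or one nonterminal followed by a terminal
Classification: Type 3 (Regular)


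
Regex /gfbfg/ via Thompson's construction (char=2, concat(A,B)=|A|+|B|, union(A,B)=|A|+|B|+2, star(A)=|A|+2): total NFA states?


Syntax tree has 5 char leaf(s), 0 union(s), 0 star(s)
chars contribute 5×2 = 10; each union adds +2; each star adds +2
Total: 10 + 0 + 0 = 10 states


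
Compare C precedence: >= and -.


'-' is additive (level 9); '>=' is relational (level 7)
Higher level binds tighter
'-' has higher precedence than '>='


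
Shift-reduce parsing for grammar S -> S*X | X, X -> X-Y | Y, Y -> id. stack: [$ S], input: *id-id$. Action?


shift '*' to continue S -> S*X
Action: shift


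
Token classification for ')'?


Pattern: delimiter/punctuation
Type: PUNCTUATION


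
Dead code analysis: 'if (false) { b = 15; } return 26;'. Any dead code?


condition is constant false, so the whole block is unreachable
Dead: 'if (false) { b = 15; }'


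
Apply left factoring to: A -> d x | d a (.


Common prefix: 'd'
Factored: A -> d A', A' -> x | a (


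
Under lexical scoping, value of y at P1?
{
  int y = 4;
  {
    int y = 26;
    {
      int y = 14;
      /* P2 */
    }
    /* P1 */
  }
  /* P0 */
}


y declared in the same block as P1
y = 26


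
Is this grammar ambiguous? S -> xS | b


right-linear, alternatives start with distinct terminals 'x' vs 'b': unique leftmost derivation
Unambiguous


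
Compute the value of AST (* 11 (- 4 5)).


Evaluate inner: (- 4 5) = -1
Evaluate root: (* 11 -1) = -11
Result: -11


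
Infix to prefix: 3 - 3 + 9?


left-to-right (same/higher precedence on left): tree is (+ (- 3 3) 9)
Prefix: + - 3 3 9


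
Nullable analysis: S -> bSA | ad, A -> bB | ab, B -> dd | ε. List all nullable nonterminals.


A nonterminal is nullable iff some alternative derives ε (directly, or every symbol in it is nullable)
Nullable: {B}


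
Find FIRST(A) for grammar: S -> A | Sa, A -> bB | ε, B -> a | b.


Per alternative of A: FIRST(bB) = {b}; FIRST(ε) = {ε}
FIRST(A) = {b, ε}


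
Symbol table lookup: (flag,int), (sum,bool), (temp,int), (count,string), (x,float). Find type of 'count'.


Lookup 'count' → type string


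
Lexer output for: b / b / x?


Scan left to right, longest-match per lexeme
Tokens: ID(b), OP(/), ID(b), OP(/), ID(x)


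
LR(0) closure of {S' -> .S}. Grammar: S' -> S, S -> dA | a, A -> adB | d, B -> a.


Start: S' -> .S
For each item with dot before a nonterminal B, add B -> .γ for every B-production
Closure: [S' -> .S, S -> .dA, S -> .a]


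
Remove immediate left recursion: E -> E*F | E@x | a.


Left-recursive alternatives: E*F, E@x; non-recursive: a
Introduce E': E -> aE', E' -> *FE' | @xE' | ε


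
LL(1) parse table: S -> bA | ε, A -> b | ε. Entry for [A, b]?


For [A, b]: 'b' ∈ FIRST(b)
Entry: A -> b


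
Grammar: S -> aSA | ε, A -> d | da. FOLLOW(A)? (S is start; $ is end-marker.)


$ ∈ FOLLOW(S). For each A -> αBβ: add FIRST(β)\{ε} to FOLLOW(B); if β nullable, add FOLLOW(A).
FOLLOW(A) = {$, d}


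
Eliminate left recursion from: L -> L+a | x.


Left-recursive alternatives: L+a; non-recursive: x
Introduce L': L -> xL', L' -> +aL' | ε


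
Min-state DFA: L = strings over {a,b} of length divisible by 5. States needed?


Track length mod 5: states 0..4, accept at 0
Minimal DFA: 5 states


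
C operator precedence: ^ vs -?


'-' is additive (level 9); '^' is bitwise XOR (level 4)
Higher level binds tighter
'-' has higher precedence than '^'


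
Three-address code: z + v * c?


Break into single-operator statements:
t1 = v * c
t2 = z + t1


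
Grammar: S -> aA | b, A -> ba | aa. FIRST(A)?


Per alternative of A: FIRST(ba) = {b}; FIRST(aa) = {a}
FIRST(A) = {a, b}


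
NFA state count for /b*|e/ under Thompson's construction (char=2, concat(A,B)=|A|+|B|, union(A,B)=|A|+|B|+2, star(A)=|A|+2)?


Syntax tree has 2 char leaf(s), 1 union(s), 1 star(s)
chars contribute 2×2 = 4; each union adds +2; each star adds +2
Total: 4 + 2 + 2 = 8 states


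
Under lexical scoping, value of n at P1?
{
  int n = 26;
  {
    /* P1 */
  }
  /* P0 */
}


P1's block does not declare n; resolves to the enclosing declaration at depth 0
n = 26


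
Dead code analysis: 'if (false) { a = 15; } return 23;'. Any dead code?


condition is constant false, so the whole block is unreachable
Dead: 'if (false) { a = 15; }'


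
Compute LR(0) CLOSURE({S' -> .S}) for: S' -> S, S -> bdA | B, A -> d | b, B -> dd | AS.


Start: S' -> .S
For each item with dot before a nonterminal B, add B -> .γ for every B-production
Closure: [S' -> .S, S -> .bdA, S -> .B, B -> .dd, B -> .AS, A -> .d, A -> .b]


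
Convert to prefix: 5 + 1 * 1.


'*' binds tighter: tree is (+ 5 (* 1 1))
Prefix: + 5 * 1 1


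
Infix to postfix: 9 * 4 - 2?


Left to right (same or higher precedence on left)
Postfix: 9 4 * 2 -


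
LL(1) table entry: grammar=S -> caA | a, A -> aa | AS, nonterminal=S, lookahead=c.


For [S, c]: 'c' ∈ FIRST(caA)
Entry: S -> caA


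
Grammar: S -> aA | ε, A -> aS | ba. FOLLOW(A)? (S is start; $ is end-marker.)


$ ∈ FOLLOW(S). For each A -> αBβ: add FIRST(β)\{ε} to FOLLOW(B); if β nullable, add FOLLOW(A).
FOLLOW(A) = {$}


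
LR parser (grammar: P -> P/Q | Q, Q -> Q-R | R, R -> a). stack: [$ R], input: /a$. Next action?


'R' (not preceded by Q-) is the handle for Q -> R
Action: reduce (Q -> R)


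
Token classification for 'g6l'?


Pattern: letter/underscore followed by alphanumerics, not a keyword
Type: IDENTIFIER


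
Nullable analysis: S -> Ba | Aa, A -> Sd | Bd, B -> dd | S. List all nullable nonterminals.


A nonterminal is nullable iff some alternative derives ε (directly, or every symbol in it is nullable)
Nullable: {}


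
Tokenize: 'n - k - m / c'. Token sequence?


Scan left to right, longest-match per lexeme
Tokens: ID(n), OP(-), ID(k), OP(-), ID(m), OP(/), ID(c)


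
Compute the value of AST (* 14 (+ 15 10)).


Evaluate inner: (+ 15 10) = 25
Evaluate root: (* 14 25) = 350
Result: 350


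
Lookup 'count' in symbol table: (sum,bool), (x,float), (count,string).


Lookup 'count' → type string


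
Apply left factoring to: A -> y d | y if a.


Common prefix: 'y'
Factored: A -> y A', A' -> d | if a


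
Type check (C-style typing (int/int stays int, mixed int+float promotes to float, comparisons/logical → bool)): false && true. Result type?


Operand types: bool && bool
Rule: logical operators take bool operands and yield bool
Result type: bool


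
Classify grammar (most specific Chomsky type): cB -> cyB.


LHS has context (more than one symbol) and |LHS| ≤ |RHS|
Classification: Type 1 (Context-Sensitive)


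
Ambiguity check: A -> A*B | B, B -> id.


precedence layered via separate nonterminal B: deterministic
Unambiguous


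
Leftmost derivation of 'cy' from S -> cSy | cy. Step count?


Derivation: S => cy
Steps: 1


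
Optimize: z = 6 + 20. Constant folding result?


6 + 20 = 26 at compile time
Optimized: z = 26


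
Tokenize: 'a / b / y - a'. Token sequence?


Scan left to right, longest-match per lexeme
Tokens: ID(a), OP(/), ID(b), OP(/), ID(y), OP(-), ID(a)


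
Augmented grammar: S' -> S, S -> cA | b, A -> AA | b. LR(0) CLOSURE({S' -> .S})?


Start: S' -> .S
For each item with dot before a nonterminal B, add B -> .γ for every B-production
Closure: [S' -> .S, S -> .cA, S -> .b]


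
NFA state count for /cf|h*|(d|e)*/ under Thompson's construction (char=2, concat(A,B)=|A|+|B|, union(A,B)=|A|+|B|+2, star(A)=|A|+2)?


Syntax tree has 5 char leaf(s), 3 union(s), 2 star(s)
chars contribute 5×2 = 10; each union adds +2; each star adds +2
Total: 10 + 6 + 4 = 20 states
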